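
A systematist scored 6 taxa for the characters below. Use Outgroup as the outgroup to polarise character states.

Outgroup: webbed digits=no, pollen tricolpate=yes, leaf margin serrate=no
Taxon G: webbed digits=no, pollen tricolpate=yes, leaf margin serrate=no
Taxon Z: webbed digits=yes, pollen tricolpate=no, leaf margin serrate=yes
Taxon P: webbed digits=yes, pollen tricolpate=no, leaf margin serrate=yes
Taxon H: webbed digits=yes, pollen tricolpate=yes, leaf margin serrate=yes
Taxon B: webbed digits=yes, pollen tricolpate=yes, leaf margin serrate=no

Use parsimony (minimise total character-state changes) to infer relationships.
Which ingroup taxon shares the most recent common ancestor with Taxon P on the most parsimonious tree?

Character polarity is set by the outgroup: the derived state is whichever differs from the outgroup's state, so for pollen tricolpate the derived state is 'no', and for the remaining characters it is 'yes'.
webbed digits: derived state 'yes' in Taxon B, Taxon H, Taxon P, and Taxon Z only — synapomorphy for {Taxon B, Taxon H, Taxon P, Taxon Z}.
Only Taxon P and Taxon Z show the derived state 'no' for pollen tricolpate, supporting them as a clade.
Only Taxon H, Taxon P, and Taxon Z show the derived state 'yes' for leaf margin serrate, supporting them as a clade.
Most parsimonious ingroup topology: (Taxon G,(((Taxon Z,Taxon P),Taxon H),Taxon B)).
Taxon P and Taxon Z form a cherry on this tree, so they are sister taxa.

Taxon Z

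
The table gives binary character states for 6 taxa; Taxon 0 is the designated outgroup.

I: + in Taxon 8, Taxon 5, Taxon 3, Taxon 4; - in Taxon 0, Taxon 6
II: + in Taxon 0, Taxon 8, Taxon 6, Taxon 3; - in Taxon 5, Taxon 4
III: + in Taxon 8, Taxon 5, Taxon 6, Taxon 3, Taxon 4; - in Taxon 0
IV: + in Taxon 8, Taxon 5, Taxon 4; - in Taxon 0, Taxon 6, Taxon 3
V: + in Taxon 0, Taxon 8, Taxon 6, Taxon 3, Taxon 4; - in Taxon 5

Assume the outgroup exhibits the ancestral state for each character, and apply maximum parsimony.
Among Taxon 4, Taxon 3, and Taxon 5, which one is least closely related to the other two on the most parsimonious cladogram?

Character polarity is set by the outgroup: the derived state is whichever differs from the outgroup's state, so for II, V the derived state is '-', and for the remaining characters it is '+'.
I: derived state '+' in Taxon 3, Taxon 4, Taxon 5, and Taxon 8 only — synapomorphy for {Taxon 3, Taxon 4, Taxon 5, Taxon 8}.
Only Taxon 4 and Taxon 5 show the derived state '-' for II, supporting them as a clade.
III (derived state '+') is shared by all ingroup taxa — unites the whole ingroup.
IV (derived state '+') is shared by Taxon 4, Taxon 5, and Taxon 8 — a synapomorphy uniting that clade.
V (derived state '-') is unique to Taxon 5 (autapomorphy; uninformative for grouping).
Most parsimonious ingroup topology: (((Taxon 8,(Taxon 5,Taxon 4)),Taxon 3),Taxon 6).
Taxon 4 and Taxon 5 share a more recent common ancestor with each other than either does with Taxon 3, so Taxon 3 is the least closely related of the three.

Taxon 3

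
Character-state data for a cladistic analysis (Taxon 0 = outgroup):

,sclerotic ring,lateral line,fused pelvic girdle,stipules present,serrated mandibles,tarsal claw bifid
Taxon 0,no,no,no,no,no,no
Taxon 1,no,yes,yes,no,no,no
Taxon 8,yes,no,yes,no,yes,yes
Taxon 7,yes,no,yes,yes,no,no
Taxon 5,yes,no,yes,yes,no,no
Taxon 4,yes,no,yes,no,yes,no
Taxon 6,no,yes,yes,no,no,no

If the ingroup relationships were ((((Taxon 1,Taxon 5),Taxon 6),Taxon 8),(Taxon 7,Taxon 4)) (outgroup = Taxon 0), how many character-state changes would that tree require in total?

Map each character onto ((((Taxon 1,Taxon 5),Taxon 6),Taxon 8),(Taxon 7,Taxon 4)) (rooted by Taxon 0) and count the minimum state changes it requires (Fitch parsimony):
sclerotic ring: 3; lateral line: 2; fused pelvic girdle: 1; stipules present: 2; serrated mandibles: 2; tarsal claw bifid: 1.
Total tree length = 11.

11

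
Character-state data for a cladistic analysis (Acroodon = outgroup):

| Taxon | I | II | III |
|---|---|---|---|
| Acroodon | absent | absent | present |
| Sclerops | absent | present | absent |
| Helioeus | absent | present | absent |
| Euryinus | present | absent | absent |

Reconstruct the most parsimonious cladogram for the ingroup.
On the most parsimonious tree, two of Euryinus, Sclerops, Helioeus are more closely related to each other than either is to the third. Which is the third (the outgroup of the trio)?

Euryinus

Character polarity is set by the outgroup: the derived state is whichever differs from the outgroup's state, so for III the derived state is 'absent', and for the remaining characters it is 'present'.
I: derived state 'present' in Euryinus only — an autapomorphy, so it tells us nothing about relationships among taxa.
Only Helioeus and Sclerops show the derived state 'present' for II, supporting them as a clade.
All ingroup taxa share the derived state 'absent' for III; it defines the ingroup but does not resolve relationships within it.
Most parsimonious ingroup topology: ((Sclerops,Helioeus),Euryinus).
Sclerops and Helioeus share a more recent common ancestor with each other than either does with Euryinus, so Euryinus is the least closely related of the three.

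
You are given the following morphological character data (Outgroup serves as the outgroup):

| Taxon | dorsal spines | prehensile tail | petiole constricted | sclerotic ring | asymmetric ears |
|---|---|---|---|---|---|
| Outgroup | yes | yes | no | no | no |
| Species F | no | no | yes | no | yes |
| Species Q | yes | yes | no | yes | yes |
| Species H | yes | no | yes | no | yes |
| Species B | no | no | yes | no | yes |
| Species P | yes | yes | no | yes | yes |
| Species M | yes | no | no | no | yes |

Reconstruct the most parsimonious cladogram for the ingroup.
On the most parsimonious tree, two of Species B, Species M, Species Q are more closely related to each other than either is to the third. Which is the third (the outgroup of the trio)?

Character polarity is set by the outgroup: the derived state is whichever differs from the outgroup's state, so for dorsal spines, prehensile tail the derived state is 'no', and for the remaining characters it is 'yes'.
dorsal spines: derived state 'no' in Species B and Species F only — synapomorphy for {Species B, Species F}.
prehensile tail (derived state 'no') is shared by Species B, Species F, Species H, and Species M — a synapomorphy uniting that clade.
Only Species B, Species F, and Species H show the derived state 'yes' for petiole constricted, supporting them as a clade.
sclerotic ring (derived state 'yes') is shared by Species P and Species Q — a synapomorphy uniting that clade.
asymmetric ears (derived state 'yes') is shared by all ingroup taxa — unites the whole ingroup.
Most parsimonious ingroup topology: ((((Species F,Species B),Species H),Species M),(Species Q,Species P)).
Species M and Species B share a more recent common ancestor with each other than either does with Species Q, so Species Q is the least closely related of the three.

Species Q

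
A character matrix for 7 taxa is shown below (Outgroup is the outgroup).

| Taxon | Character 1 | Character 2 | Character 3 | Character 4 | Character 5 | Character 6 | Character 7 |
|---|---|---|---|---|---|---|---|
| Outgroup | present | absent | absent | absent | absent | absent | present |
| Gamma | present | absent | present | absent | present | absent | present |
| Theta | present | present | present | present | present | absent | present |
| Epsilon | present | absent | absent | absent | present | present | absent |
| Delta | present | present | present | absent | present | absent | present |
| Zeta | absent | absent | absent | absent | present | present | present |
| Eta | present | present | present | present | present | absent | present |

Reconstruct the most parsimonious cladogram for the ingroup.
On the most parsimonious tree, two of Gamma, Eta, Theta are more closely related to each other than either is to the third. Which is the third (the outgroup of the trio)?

Character polarity is set by the outgroup: the derived state is whichever differs from the outgroup's state, so for Character 1, Character 7 the derived state is 'absent', and for the remaining characters it is 'present'.
Character 1 (derived state 'absent') is unique to Zeta (autapomorphy; uninformative for grouping).
Character 2 (derived state 'present') is shared by Delta, Eta, and Theta — a synapomorphy uniting that clade.
Character 3 (derived state 'present') is shared by Delta, Eta, Gamma, and Theta — a synapomorphy uniting that clade.
Character 4: derived state 'present' in Eta and Theta only — synapomorphy for {Eta, Theta}.
Character 5 (derived state 'present') is shared by all ingroup taxa — unites the whole ingroup.
Only Epsilon and Zeta show the derived state 'present' for Character 6, supporting them as a clade.
Character 7: derived state 'absent' in Epsilon only — an autapomorphy, so it tells us nothing about relationships among taxa.
Most parsimonious ingroup topology: ((Gamma,((Theta,Eta),Delta)),(Epsilon,Zeta)).
Theta and Eta share a more recent common ancestor with each other than either does with Gamma, so Gamma is the least closely related of the three.

Gamma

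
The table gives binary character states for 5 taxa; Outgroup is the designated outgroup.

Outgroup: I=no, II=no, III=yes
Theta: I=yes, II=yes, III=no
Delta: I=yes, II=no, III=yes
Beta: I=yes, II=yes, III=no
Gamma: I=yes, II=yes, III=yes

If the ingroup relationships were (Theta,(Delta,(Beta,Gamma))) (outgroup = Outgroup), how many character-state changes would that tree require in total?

Map each character onto (Theta,(Delta,(Beta,Gamma))) (rooted by Outgroup) and count the minimum state changes it requires (Fitch parsimony):
I: 1; II: 2; III: 2.
Total tree length = 5.

5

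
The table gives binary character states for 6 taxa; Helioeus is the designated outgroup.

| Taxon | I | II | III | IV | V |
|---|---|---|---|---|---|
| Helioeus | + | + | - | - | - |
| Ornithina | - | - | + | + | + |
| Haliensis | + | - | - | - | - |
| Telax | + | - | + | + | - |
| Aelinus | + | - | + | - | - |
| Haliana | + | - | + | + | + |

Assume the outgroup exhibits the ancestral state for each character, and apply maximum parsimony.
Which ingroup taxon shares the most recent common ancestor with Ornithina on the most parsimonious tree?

Haliana

Character polarity is set by the outgroup: the derived state is whichever differs from the outgroup's state, so for I, II the derived state is '-', and for the remaining characters it is '+'.
I: derived state '-' in Ornithina only — an autapomorphy, so it tells us nothing about relationships among taxa.
II (derived state '-') is shared by all ingroup taxa — unites the whole ingroup.
Only Aelinus, Haliana, Ornithina, and Telax show the derived state '+' for III, supporting them as a clade.
IV (derived state '+') is shared by Haliana, Ornithina, and Telax — a synapomorphy uniting that clade.
V: derived state '+' in Haliana and Ornithina only — synapomorphy for {Haliana, Ornithina}.
Most parsimonious ingroup topology: ((((Ornithina,Haliana),Telax),Aelinus),Haliensis).
Ornithina and Haliana form a cherry on this tree, so they are sister taxa.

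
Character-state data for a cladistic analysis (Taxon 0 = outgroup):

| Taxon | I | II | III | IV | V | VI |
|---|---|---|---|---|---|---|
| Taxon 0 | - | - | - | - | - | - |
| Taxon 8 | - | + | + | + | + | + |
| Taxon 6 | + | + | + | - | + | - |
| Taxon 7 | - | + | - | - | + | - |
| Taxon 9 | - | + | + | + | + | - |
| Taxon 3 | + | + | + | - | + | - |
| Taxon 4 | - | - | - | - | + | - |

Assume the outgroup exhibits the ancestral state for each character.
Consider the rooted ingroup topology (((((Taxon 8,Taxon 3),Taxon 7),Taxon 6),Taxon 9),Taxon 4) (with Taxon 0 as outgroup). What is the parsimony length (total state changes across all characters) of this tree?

9

Map each character onto (((((Taxon 8,Taxon 3),Taxon 7),Taxon 6),Taxon 9),Taxon 4) (rooted by Taxon 0) and count the minimum state changes it requires (Fitch parsimony):
I: 2; II: 1; III: 2; IV: 2; V: 1; VI: 1.
Total tree length = 9.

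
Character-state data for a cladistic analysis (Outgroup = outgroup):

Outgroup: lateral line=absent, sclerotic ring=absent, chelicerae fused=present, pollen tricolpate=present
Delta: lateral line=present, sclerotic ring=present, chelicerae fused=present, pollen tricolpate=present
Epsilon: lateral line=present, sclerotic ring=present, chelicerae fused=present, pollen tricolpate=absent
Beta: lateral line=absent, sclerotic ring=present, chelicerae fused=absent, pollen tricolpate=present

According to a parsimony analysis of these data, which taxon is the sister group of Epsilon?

Delta

Character polarity is set by the outgroup: the derived state is whichever differs from the outgroup's state, so for chelicerae fused, pollen tricolpate the derived state is 'absent', and for the remaining characters it is 'present'.
lateral line: derived state 'present' in Delta and Epsilon only — synapomorphy for {Delta, Epsilon}.
All ingroup taxa share the derived state 'present' for sclerotic ring; it defines the ingroup but does not resolve relationships within it.
chelicerae fused (derived state 'absent') is unique to Beta (autapomorphy; uninformative for grouping).
pollen tricolpate: derived state 'absent' in Epsilon only — an autapomorphy, so it tells us nothing about relationships among taxa.
Most parsimonious ingroup topology: ((Delta,Epsilon),Beta).
Epsilon and Delta form a cherry on this tree, so they are sister taxa.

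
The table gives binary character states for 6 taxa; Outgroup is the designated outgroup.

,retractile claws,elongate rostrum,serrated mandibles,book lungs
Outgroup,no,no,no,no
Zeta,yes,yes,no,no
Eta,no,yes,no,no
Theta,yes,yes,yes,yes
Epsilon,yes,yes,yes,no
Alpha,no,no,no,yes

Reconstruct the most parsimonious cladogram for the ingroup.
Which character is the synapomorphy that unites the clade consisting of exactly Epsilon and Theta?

The outgroup has state 'no' for every character, so 'yes' is the derived state throughout.
retractile claws (derived state 'yes') is shared by Epsilon, Theta, and Zeta — a synapomorphy uniting that clade.
Only Epsilon, Eta, Theta, and Zeta show the derived state 'yes' for elongate rostrum, supporting them as a clade.
Only Epsilon and Theta show the derived state 'yes' for serrated mandibles, supporting them as a clade.
book lungs groups Alpha and Theta, which is incompatible with the clades supported by the remaining characters; treating it as convergent (homoplasy) costs fewer steps than any alternative tree.
Most parsimonious ingroup topology: (((Zeta,(Theta,Epsilon)),Eta),Alpha).
The clade {Epsilon, Theta} is supported by serrated mandibles: its derived state 'yes' occurs in exactly those taxa and in no other taxon (including the outgroup).

serrated mandibles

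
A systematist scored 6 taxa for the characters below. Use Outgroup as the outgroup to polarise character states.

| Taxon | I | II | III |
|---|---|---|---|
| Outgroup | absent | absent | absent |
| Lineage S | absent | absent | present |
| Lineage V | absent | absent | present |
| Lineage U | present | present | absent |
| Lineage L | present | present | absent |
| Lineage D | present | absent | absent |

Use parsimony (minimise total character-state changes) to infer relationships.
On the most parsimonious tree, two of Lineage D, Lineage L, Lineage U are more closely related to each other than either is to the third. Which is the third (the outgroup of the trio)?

Lineage D

The outgroup has state 'absent' for every character, so 'present' is the derived state throughout.
I (derived state 'present') is shared by Lineage D, Lineage L, and Lineage U — a synapomorphy uniting that clade.
Only Lineage L and Lineage U show the derived state 'present' for II, supporting them as a clade.
III (derived state 'present') is shared by Lineage S and Lineage V — a synapomorphy uniting that clade.
Most parsimonious ingroup topology: ((Lineage S,Lineage V),((Lineage U,Lineage L),Lineage D)).
Lineage L and Lineage U share a more recent common ancestor with each other than either does with Lineage D, so Lineage D is the least closely related of the three.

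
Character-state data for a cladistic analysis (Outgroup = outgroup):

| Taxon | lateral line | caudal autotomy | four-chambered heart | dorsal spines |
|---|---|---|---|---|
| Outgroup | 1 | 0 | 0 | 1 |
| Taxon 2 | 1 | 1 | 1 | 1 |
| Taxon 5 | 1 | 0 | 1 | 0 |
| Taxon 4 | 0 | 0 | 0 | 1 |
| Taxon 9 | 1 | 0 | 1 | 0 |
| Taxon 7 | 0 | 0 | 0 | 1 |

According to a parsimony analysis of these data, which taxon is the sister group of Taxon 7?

Character polarity is set by the outgroup: the derived state is whichever differs from the outgroup's state, so for lateral line, dorsal spines the derived state is '0', and for the remaining characters it is '1'.
lateral line: derived state '0' in Taxon 4 and Taxon 7 only — synapomorphy for {Taxon 4, Taxon 7}.
caudal autotomy: derived state '1' in Taxon 2 only — an autapomorphy, so it tells us nothing about relationships among taxa.
four-chambered heart: derived state '1' in Taxon 2, Taxon 5, and Taxon 9 only — synapomorphy for {Taxon 2, Taxon 5, Taxon 9}.
dorsal spines: derived state '0' in Taxon 5 and Taxon 9 only — synapomorphy for {Taxon 5, Taxon 9}.
Most parsimonious ingroup topology: ((Taxon 2,(Taxon 5,Taxon 9)),(Taxon 4,Taxon 7)).
Taxon 7 and Taxon 4 form a cherry on this tree, so they are sister taxa.

Taxon 4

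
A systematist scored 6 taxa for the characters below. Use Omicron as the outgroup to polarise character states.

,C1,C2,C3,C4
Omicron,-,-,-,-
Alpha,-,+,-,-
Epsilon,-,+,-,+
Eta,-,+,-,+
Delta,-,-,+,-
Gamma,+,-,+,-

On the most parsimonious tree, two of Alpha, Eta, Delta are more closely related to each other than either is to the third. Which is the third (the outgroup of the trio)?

Delta

The outgroup has state '-' for every character, so '+' is the derived state throughout.
C1 (derived state '+') is unique to Gamma (autapomorphy; uninformative for grouping).
C2 (derived state '+') is shared by Alpha, Epsilon, and Eta — a synapomorphy uniting that clade.
Only Delta and Gamma show the derived state '+' for C3, supporting them as a clade.
C4 (derived state '+') is shared by Epsilon and Eta — a synapomorphy uniting that clade.
Most parsimonious ingroup topology: ((Alpha,(Epsilon,Eta)),(Delta,Gamma)).
Alpha and Eta share a more recent common ancestor with each other than either does with Delta, so Delta is the least closely related of the three.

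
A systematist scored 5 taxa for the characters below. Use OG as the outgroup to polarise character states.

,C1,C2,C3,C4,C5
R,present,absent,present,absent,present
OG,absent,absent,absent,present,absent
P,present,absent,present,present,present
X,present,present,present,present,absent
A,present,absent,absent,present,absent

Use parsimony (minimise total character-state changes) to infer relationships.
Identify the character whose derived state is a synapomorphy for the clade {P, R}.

C5

Character polarity is set by the outgroup: the derived state is whichever differs from the outgroup's state, so for C4 the derived state is 'absent', and for the remaining characters it is 'present'.
All ingroup taxa share the derived state 'present' for C1; it defines the ingroup but does not resolve relationships within it.
C2: derived state 'present' in X only — an autapomorphy, so it tells us nothing about relationships among taxa.
Only P, R, and X show the derived state 'present' for C3, supporting them as a clade.
C4: derived state 'absent' in R only — an autapomorphy, so it tells us nothing about relationships among taxa.
Only P and R show the derived state 'present' for C5, supporting them as a clade.
Most parsimonious ingroup topology: (((P,R),X),A).
The clade {P, R} is supported by C5: its derived state 'present' occurs in exactly those taxa and in no other taxon (including the outgroup).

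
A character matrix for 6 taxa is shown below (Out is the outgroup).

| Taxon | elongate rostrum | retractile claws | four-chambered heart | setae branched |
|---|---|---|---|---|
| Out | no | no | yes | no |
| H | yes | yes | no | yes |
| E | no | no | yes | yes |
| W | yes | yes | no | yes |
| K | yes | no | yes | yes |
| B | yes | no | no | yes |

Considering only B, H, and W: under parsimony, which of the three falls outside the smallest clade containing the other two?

B

Character polarity is set by the outgroup: the derived state is whichever differs from the outgroup's state, so for four-chambered heart the derived state is 'no', and for the remaining characters it is 'yes'.
elongate rostrum: derived state 'yes' in B, H, K, and W only — synapomorphy for {B, H, K, W}.
retractile claws (derived state 'yes') is shared by H and W — a synapomorphy uniting that clade.
Only B, H, and W show the derived state 'no' for four-chambered heart, supporting them as a clade.
All ingroup taxa share the derived state 'yes' for setae branched; it defines the ingroup but does not resolve relationships within it.
Most parsimonious ingroup topology: ((((H,W),B),K),E).
H and W share a more recent common ancestor with each other than either does with B, so B is the least closely related of the three.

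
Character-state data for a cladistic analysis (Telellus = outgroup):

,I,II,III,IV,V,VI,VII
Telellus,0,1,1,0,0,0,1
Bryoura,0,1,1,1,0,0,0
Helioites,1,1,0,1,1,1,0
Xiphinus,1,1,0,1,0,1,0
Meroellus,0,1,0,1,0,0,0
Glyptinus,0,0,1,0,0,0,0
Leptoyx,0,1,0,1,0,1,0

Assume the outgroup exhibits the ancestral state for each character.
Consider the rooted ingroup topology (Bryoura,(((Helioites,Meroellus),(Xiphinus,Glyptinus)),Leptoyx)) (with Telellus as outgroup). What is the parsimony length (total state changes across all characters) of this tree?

Map each character onto (Bryoura,(((Helioites,Meroellus),(Xiphinus,Glyptinus)),Leptoyx)) (rooted by Telellus) and count the minimum state changes it requires (Fitch parsimony):
I: 2; II: 1; III: 2; IV: 2; V: 1; VI: 3; VII: 1.
Total tree length = 12.

12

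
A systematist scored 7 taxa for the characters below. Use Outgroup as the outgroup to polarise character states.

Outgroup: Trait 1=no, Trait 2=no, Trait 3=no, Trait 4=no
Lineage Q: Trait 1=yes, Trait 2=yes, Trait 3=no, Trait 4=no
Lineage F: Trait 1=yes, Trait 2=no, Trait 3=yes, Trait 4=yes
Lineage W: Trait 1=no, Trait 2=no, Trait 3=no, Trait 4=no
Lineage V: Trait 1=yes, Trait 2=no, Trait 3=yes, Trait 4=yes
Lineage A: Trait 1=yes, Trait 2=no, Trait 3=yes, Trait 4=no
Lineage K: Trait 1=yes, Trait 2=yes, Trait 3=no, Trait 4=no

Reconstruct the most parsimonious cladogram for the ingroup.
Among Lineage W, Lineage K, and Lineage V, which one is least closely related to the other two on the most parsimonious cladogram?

The outgroup has state 'no' for every character, so 'yes' is the derived state throughout.
Only Lineage A, Lineage F, Lineage K, Lineage Q, and Lineage V show the derived state 'yes' for Trait 1, supporting them as a clade.
Only Lineage K and Lineage Q show the derived state 'yes' for Trait 2, supporting them as a clade.
Trait 3 (derived state 'yes') is shared by Lineage A, Lineage F, and Lineage V — a synapomorphy uniting that clade.
Trait 4: derived state 'yes' in Lineage F and Lineage V only — synapomorphy for {Lineage F, Lineage V}.
Most parsimonious ingroup topology: (((Lineage Q,Lineage K),((Lineage F,Lineage V),Lineage A)),Lineage W).
Lineage V and Lineage K share a more recent common ancestor with each other than either does with Lineage W, so Lineage W is the least closely related of the three.

Lineage W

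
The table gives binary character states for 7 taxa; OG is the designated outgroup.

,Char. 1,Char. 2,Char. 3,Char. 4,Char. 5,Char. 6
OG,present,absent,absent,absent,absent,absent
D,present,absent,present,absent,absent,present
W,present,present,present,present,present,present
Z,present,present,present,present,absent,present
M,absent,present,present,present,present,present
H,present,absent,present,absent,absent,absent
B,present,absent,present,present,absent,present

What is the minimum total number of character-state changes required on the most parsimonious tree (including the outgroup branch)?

Character polarity is set by the outgroup: the derived state is whichever differs from the outgroup's state, so for Char. 1 the derived state is 'absent', and for the remaining characters it is 'present'.
Char. 1: derived state 'absent' in M only — an autapomorphy, so it tells us nothing about relationships among taxa.
Char. 2 (derived state 'present') is shared by M, W, and Z — a synapomorphy uniting that clade.
Char. 3 (derived state 'present') is shared by all ingroup taxa — unites the whole ingroup.
Char. 4 (derived state 'present') is shared by B, M, W, and Z — a synapomorphy uniting that clade.
Char. 5: derived state 'present' in M and W only — synapomorphy for {M, W}.
Only B, D, M, W, and Z show the derived state 'present' for Char. 6, supporting them as a clade.
Most parsimonious ingroup topology: ((D,(((W,M),Z),B)),H).
Changes per character on this tree: Char. 1: 1; Char. 2: 1; Char. 3: 1; Char. 4: 1; Char. 5: 1; Char. 6: 1.
Total = 6.

6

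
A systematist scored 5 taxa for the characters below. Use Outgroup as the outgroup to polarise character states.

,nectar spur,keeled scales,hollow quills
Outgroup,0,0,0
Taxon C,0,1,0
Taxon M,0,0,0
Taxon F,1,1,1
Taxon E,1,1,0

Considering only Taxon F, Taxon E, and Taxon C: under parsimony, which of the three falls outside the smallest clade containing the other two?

Taxon C

The outgroup has state '0' for every character, so '1' is the derived state throughout.
Only Taxon E and Taxon F show the derived state '1' for nectar spur, supporting them as a clade.
keeled scales: derived state '1' in Taxon C, Taxon E, and Taxon F only — synapomorphy for {Taxon C, Taxon E, Taxon F}.
hollow quills (derived state '1') is unique to Taxon F (autapomorphy; uninformative for grouping).
Most parsimonious ingroup topology: ((Taxon C,(Taxon F,Taxon E)),Taxon M).
Taxon F and Taxon E share a more recent common ancestor with each other than either does with Taxon C, so Taxon C is the least closely related of the three.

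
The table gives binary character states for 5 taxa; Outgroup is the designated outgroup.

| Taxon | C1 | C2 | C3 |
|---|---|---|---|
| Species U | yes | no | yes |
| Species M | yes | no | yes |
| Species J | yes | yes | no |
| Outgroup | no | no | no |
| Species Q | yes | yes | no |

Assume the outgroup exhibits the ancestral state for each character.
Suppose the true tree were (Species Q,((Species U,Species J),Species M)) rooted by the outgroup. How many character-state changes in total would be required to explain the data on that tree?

Map each character onto (Species Q,((Species U,Species J),Species M)) (rooted by Outgroup) and count the minimum state changes it requires (Fitch parsimony):
C1: 1; C2: 2; C3: 2.
Total tree length = 5.

5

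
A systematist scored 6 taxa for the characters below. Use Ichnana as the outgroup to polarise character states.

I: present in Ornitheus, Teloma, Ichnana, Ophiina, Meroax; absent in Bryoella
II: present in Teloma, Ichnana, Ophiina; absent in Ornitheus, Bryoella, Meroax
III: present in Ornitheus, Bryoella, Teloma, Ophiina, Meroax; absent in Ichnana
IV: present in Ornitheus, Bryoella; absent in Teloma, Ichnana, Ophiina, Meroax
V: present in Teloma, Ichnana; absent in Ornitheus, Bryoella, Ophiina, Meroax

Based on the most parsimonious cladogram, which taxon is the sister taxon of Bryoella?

Ornitheus

Character polarity is set by the outgroup: the derived state is whichever differs from the outgroup's state, so for I, II, V the derived state is 'absent', and for the remaining characters it is 'present'.
I (derived state 'absent') is unique to Bryoella (autapomorphy; uninformative for grouping).
Only Bryoella, Meroax, and Ornitheus show the derived state 'absent' for II, supporting them as a clade.
III (derived state 'present') is shared by all ingroup taxa — unites the whole ingroup.
IV: derived state 'present' in Bryoella and Ornitheus only — synapomorphy for {Bryoella, Ornitheus}.
V: derived state 'absent' in Bryoella, Meroax, Ophiina, and Ornitheus only — synapomorphy for {Bryoella, Meroax, Ophiina, Ornitheus}.
Most parsimonious ingroup topology: (((Meroax,(Bryoella,Ornitheus)),Ophiina),Teloma).
Bryoella and Ornitheus form a cherry on this tree, so they are sister taxa.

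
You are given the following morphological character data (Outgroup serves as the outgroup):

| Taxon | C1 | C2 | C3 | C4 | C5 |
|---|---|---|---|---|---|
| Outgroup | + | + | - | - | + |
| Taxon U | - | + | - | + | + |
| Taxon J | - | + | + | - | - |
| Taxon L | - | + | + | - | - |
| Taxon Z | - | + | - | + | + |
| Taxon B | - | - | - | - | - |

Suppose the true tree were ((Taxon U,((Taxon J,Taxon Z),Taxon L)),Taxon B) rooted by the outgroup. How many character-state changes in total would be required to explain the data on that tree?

Map each character onto ((Taxon U,((Taxon J,Taxon Z),Taxon L)),Taxon B) (rooted by Outgroup) and count the minimum state changes it requires (Fitch parsimony):
C1: 1; C2: 1; C3: 2; C4: 2; C5: 3.
Total tree length = 9.

9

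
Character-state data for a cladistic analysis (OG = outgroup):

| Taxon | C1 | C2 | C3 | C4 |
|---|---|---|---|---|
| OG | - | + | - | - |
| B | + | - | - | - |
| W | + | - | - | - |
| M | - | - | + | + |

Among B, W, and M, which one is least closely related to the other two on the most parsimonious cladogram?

M

Character polarity is set by the outgroup: the derived state is whichever differs from the outgroup's state, so for C2 the derived state is '-', and for the remaining characters it is '+'.
Only B and W show the derived state '+' for C1, supporting them as a clade.
All ingroup taxa share the derived state '-' for C2; it defines the ingroup but does not resolve relationships within it.
C3 (derived state '+') is unique to M (autapomorphy; uninformative for grouping).
C4: derived state '+' in M only — an autapomorphy, so it tells us nothing about relationships among taxa.
Most parsimonious ingroup topology: ((B,W),M).
W and B share a more recent common ancestor with each other than either does with M, so M is the least closely related of the three.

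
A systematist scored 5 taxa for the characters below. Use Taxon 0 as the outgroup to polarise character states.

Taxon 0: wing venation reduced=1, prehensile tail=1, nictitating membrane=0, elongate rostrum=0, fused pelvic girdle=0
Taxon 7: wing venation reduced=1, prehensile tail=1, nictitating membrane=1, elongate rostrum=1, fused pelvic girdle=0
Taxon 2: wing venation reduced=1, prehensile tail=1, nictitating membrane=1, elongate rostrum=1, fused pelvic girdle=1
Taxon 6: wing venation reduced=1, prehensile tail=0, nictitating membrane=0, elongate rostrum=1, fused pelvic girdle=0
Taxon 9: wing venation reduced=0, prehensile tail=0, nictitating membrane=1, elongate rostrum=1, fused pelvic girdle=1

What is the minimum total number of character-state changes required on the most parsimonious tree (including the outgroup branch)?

6

Character polarity is set by the outgroup: the derived state is whichever differs from the outgroup's state, so for wing venation reduced, prehensile tail the derived state is '0', and for the remaining characters it is '1'.
wing venation reduced (derived state '0') is unique to Taxon 9 (autapomorphy; uninformative for grouping).
prehensile tail groups Taxon 6 and Taxon 9, which is incompatible with the clades supported by the remaining characters; treating it as convergent (homoplasy) costs fewer steps than any alternative tree.
nictitating membrane: derived state '1' in Taxon 2, Taxon 7, and Taxon 9 only — synapomorphy for {Taxon 2, Taxon 7, Taxon 9}.
All ingroup taxa share the derived state '1' for elongate rostrum; it defines the ingroup but does not resolve relationships within it.
fused pelvic girdle (derived state '1') is shared by Taxon 2 and Taxon 9 — a synapomorphy uniting that clade.
Most parsimonious ingroup topology: ((Taxon 7,(Taxon 2,Taxon 9)),Taxon 6).
Changes per character on this tree: wing venation reduced: 1; prehensile tail: 2; nictitating membrane: 1; elongate rostrum: 1; fused pelvic girdle: 1.
Total = 6.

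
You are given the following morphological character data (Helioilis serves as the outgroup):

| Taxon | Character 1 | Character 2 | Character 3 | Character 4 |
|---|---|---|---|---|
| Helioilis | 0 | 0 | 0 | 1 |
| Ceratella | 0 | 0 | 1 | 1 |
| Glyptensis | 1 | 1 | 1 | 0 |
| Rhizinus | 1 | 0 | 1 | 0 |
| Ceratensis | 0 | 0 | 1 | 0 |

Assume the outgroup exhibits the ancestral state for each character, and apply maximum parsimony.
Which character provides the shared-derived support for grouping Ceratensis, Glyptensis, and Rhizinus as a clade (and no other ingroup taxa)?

Character 4

Character polarity is set by the outgroup: the derived state is whichever differs from the outgroup's state, so for Character 4 the derived state is '0', and for the remaining characters it is '1'.
Only Glyptensis and Rhizinus show the derived state '1' for Character 1, supporting them as a clade.
Character 2 (derived state '1') is unique to Glyptensis (autapomorphy; uninformative for grouping).
Character 3 (derived state '1') is shared by all ingroup taxa — unites the whole ingroup.
Character 4 (derived state '0') is shared by Ceratensis, Glyptensis, and Rhizinus — a synapomorphy uniting that clade.
Most parsimonious ingroup topology: (Ceratella,((Glyptensis,Rhizinus),Ceratensis)).
The clade {Ceratensis, Glyptensis, Rhizinus} is supported by Character 4: its derived state '0' occurs in exactly those taxa and in no other taxon (including the outgroup).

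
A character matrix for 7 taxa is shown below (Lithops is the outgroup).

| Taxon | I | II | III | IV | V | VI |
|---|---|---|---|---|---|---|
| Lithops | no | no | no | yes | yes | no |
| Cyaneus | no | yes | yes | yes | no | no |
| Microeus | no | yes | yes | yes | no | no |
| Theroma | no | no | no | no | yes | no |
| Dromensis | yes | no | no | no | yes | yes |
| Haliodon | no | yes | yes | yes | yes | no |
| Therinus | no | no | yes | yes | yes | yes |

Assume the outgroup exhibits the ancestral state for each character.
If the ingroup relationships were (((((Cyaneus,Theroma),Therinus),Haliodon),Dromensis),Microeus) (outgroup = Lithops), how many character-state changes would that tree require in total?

13

Map each character onto (((((Cyaneus,Theroma),Therinus),Haliodon),Dromensis),Microeus) (rooted by Lithops) and count the minimum state changes it requires (Fitch parsimony):
I: 1; II: 3; III: 3; IV: 2; V: 2; VI: 2.
Total tree length = 13.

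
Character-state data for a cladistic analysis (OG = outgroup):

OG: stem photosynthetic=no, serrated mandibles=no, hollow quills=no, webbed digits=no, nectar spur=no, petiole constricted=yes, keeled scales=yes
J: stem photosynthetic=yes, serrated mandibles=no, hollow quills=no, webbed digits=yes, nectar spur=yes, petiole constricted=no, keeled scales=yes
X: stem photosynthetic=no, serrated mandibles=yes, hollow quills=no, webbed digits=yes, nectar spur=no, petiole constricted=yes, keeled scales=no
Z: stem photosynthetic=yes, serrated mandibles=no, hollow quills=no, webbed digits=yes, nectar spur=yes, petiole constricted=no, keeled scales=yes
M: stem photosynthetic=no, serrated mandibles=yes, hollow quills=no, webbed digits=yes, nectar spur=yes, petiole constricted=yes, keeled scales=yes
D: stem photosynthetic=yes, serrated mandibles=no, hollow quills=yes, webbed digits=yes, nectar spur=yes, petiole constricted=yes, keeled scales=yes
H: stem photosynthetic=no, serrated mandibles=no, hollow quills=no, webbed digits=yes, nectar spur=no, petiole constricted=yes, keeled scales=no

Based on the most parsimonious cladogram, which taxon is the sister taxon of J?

Character polarity is set by the outgroup: the derived state is whichever differs from the outgroup's state, so for petiole constricted, keeled scales the derived state is 'no', and for the remaining characters it is 'yes'.
stem photosynthetic: derived state 'yes' in D, J, and Z only — synapomorphy for {D, J, Z}.
serrated mandibles (state 'yes') occurs in M and X but conflicts with the nesting implied by the other characters — most parsimoniously interpreted as homoplasy.
hollow quills: derived state 'yes' in D only — an autapomorphy, so it tells us nothing about relationships among taxa.
All ingroup taxa share the derived state 'yes' for webbed digits; it defines the ingroup but does not resolve relationships within it.
Only D, J, M, and Z show the derived state 'yes' for nectar spur, supporting them as a clade.
petiole constricted (derived state 'no') is shared by J and Z — a synapomorphy uniting that clade.
Only H and X show the derived state 'no' for keeled scales, supporting them as a clade.
Most parsimonious ingroup topology: ((((J,Z),D),M),(X,H)).
J and Z form a cherry on this tree, so they are sister taxa.

Z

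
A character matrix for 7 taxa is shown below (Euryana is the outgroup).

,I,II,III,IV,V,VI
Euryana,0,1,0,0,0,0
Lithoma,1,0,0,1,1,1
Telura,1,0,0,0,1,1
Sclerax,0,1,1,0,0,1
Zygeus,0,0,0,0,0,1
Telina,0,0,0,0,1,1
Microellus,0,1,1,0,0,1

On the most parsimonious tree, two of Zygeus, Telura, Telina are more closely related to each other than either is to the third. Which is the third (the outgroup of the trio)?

Zygeus

Character polarity is set by the outgroup: the derived state is whichever differs from the outgroup's state, so for II the derived state is '0', and for the remaining characters it is '1'.
Only Lithoma and Telura show the derived state '1' for I, supporting them as a clade.
II: derived state '0' in Lithoma, Telina, Telura, and Zygeus only — synapomorphy for {Lithoma, Telina, Telura, Zygeus}.
III: derived state '1' in Microellus and Sclerax only — synapomorphy for {Microellus, Sclerax}.
IV (derived state '1') is unique to Lithoma (autapomorphy; uninformative for grouping).
Only Lithoma, Telina, and Telura show the derived state '1' for V, supporting them as a clade.
All ingroup taxa share the derived state '1' for VI; it defines the ingroup but does not resolve relationships within it.
Most parsimonious ingroup topology: ((((Lithoma,Telura),Telina),Zygeus),(Sclerax,Microellus)).
Telura and Telina share a more recent common ancestor with each other than either does with Zygeus, so Zygeus is the least closely related of the three.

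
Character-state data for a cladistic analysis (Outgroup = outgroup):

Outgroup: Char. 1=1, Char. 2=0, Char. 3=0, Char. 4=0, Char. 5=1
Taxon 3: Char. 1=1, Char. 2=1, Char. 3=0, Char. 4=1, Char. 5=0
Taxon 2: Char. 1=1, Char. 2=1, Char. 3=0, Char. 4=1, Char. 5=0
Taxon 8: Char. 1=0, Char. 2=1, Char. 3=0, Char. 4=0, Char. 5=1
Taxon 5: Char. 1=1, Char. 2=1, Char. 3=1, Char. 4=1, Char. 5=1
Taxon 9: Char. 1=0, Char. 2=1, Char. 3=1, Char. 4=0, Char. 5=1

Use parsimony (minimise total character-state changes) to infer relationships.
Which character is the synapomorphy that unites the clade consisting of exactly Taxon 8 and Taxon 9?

Char. 1

Character polarity is set by the outgroup: the derived state is whichever differs from the outgroup's state, so for Char. 1, Char. 5 the derived state is '0', and for the remaining characters it is '1'.
Only Taxon 8 and Taxon 9 show the derived state '0' for Char. 1, supporting them as a clade.
All ingroup taxa share the derived state '1' for Char. 2; it defines the ingroup but does not resolve relationships within it.
Char. 3 (state '1') occurs in Taxon 5 and Taxon 9 but conflicts with the nesting implied by the other characters — most parsimoniously interpreted as homoplasy.
Char. 4: derived state '1' in Taxon 2, Taxon 3, and Taxon 5 only — synapomorphy for {Taxon 2, Taxon 3, Taxon 5}.
Only Taxon 2 and Taxon 3 show the derived state '0' for Char. 5, supporting them as a clade.
Most parsimonious ingroup topology: (((Taxon 3,Taxon 2),Taxon 5),(Taxon 8,Taxon 9)).
The clade {Taxon 8, Taxon 9} is supported by Char. 1: its derived state '0' occurs in exactly those taxa and in no other taxon (including the outgroup).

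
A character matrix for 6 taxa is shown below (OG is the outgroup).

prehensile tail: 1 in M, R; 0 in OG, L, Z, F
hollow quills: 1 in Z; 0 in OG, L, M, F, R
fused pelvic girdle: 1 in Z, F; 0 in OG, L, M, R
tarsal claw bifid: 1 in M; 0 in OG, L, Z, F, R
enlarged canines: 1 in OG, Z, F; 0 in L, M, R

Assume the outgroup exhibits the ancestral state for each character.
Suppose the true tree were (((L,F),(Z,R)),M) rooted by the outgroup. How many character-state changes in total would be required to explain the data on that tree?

Map each character onto (((L,F),(Z,R)),M) (rooted by OG) and count the minimum state changes it requires (Fitch parsimony):
prehensile tail: 2; hollow quills: 1; fused pelvic girdle: 2; tarsal claw bifid: 1; enlarged canines: 3.
Total tree length = 9.

9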